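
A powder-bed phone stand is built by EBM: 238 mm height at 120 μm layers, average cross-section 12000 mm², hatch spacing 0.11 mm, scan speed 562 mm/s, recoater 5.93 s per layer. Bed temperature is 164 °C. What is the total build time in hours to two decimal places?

Layers = ⌈238/0.12⌉ = 1984.
Hatch length per layer: 12000 / 0.11 → 109090.9 mm.
Beam time per layer = 109090.9 / 562 = 194.1119 s.
Layer cycle: 194.1119 + 5.93 → 200.0419 s.
Build time = 1984 × 200.0419 = 396883.1296 s = 110.25 hours.

110.25 hours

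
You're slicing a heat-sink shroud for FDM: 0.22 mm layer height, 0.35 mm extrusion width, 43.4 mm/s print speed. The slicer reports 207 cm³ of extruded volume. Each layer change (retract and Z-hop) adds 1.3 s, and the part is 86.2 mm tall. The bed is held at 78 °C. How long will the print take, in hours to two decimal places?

Line area = 0.22 × 0.35 = 0.077 mm².
Total extruded path = 207000/0.077 = 2688311.7 mm.
Time extruding = 2688311.7 / 43.4 = 61942.7 s.
Layers = ⌈86.2/0.22⌉ = 392.
Non-print overhead = 392 × 1.3, so 509.6 s.
Altogether 61942.7 + 509.6 = 62452.3 s, i.e. 17.35 hours.

17.35 hours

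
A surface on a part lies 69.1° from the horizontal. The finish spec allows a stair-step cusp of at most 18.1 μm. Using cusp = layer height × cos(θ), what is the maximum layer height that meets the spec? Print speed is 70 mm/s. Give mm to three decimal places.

Layer height = cusp / cos(69.1°) = 0.0181 / 0.3567 = 0.051 mm.

0.051 mm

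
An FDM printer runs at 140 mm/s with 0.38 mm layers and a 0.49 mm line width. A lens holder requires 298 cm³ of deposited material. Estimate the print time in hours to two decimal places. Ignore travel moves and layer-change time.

3.18 hours

Extrusion cross-section = 0.38 × 0.49 = 0.1862 mm².
Toolpath length = 298 cm³ / 0.1862 mm² = 298000 / 0.1862 = 1600429.6 mm.
Time extruding = 1600429.6 / 140 = 11431.6 s.
That's 11431.6 s → 3.18 hours.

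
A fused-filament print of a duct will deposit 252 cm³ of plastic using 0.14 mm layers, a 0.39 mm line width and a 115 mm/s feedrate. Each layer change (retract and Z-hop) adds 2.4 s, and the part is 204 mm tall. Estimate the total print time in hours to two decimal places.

12.12 hours

Extrusion cross-section = 0.14 × 0.39 = 0.0546 mm².
Total extruded path = 252000/0.0546 = 4615384.6 mm.
Extrusion time = 4615384.6 / 115 = 40133.8 s.
Number of layers: 204 / 0.14 → 1458 (rounded up).
Non-print overhead = 1458 × 2.4, so 3499.2 s.
Altogether 40133.8 + 3499.2 = 43633 s, i.e. 12.12 hours.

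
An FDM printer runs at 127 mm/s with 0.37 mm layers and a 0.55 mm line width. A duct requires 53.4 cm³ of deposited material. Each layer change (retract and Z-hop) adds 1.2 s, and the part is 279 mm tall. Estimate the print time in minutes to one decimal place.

Extrusion cross-section = 0.37 × 0.55, so 0.2035 mm².
Path length: 53400 mm³ / 0.2035 mm² → 262407.9 mm.
Print-move time = 262407.9 / 127 = 2066.2 s.
Layer count = ceil(279 / 0.37) = 755.
Z-hop total = 755 × 1.2 = 906 s.
Total = 2066.2 + 906 = 2972.2 s = 49.5 minutes.

49.5 minutes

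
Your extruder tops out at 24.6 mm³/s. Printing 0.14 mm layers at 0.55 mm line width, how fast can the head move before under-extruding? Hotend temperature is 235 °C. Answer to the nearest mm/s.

319 mm/s

Extrusion cross-section = 0.14 × 0.55 = 0.077 mm².
Max speed = 24.6 / 0.077 = 319.48 ≈ 319 mm/s.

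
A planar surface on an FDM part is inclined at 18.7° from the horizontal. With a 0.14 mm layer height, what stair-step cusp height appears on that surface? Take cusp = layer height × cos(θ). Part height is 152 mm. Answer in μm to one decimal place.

h_c = t·cos θ = 0.14 × 0.9472 = 0.132608 mm (132.6 μm).

132.6 μm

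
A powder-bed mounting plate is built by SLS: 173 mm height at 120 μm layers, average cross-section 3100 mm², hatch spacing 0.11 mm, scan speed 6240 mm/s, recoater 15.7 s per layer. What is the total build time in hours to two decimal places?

Number of layers: 173 / 0.12 → 1442 (rounded up).
Hatch length per layer: 3100 / 0.11 → 28181.8 mm.
Laser time per layer = 28181.8 / 6240, so 4.5163 s.
Time per layer: 4.5163 + 15.7 → 20.2163 s.
Total: 1442 × 20.2163 s = 29151.9046 s → 8.10 hours.

8.10 hours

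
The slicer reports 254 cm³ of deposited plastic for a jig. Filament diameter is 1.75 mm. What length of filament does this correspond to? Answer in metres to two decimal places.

Cross-section of 1.75 mm filament: π·(1.75/2)² = 2.4053 mm².
L = 254000 mm³ / 2.4053 mm² = 105600.13 mm, i.e. 105.60 m.

105.60 m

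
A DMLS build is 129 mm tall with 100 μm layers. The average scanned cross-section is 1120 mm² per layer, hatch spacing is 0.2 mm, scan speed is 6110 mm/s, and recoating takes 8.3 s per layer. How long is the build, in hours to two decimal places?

3.30 hours

Layers = ⌈129/0.1⌉ = 1290.
Per-layer scan distance = 1120 / 0.2 = 5600 mm.
Per-layer scan time = 5600 / 6110, so 0.9165 s.
Per-layer time: 0.9165 + 8.3 → 9.2165 s.
1290 layers × 9.2165 s/layer = 11889.285 s, i.e. 3.30 hours.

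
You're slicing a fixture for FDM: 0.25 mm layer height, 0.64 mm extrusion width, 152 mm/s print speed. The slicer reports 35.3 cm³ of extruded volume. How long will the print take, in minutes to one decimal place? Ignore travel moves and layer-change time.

24.2 minutes

Bead cross-section = 0.25 × 0.64 = 0.16 mm².
Toolpath length = 35.3 cm³ / 0.16 mm² = 35300 / 0.16 = 220625 mm.
Print-move time = 220625 / 152, so 1451.5 s.
Converting: 1451.5 s = 24.2 minutes.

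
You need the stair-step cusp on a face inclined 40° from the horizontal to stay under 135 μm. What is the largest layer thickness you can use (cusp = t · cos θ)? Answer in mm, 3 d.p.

Layer height = cusp / cos(40°) = 0.135 / 0.7660 = 0.176 mm.

0.176 mm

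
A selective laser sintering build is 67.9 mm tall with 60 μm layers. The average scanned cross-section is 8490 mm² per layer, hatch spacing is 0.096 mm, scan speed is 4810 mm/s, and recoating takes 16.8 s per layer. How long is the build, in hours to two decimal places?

11.06 hours

Number of layers: 67.9 / 0.06 → 1132 (rounded up).
Scan path per layer = 8490 / 0.096, so 88437.5 mm.
Laser time per layer = 88437.5 / 4810 = 18.3862 s.
Layer cycle = 18.3862 + 16.8 = 35.1862 s.
1132 layers × 35.1862 s/layer = 39830.7784 s, i.e. 11.06 hours.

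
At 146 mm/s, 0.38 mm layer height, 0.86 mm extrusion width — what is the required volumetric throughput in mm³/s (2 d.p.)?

47.71

Extrusion cross-section: 0.38 × 0.86 → 0.3268 mm².
Q = v·A = 146 × 0.3268 = 47.71 mm³/s.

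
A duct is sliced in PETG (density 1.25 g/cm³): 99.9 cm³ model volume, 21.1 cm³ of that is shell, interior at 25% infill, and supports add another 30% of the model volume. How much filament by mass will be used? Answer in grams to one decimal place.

Volume inside the shell = 99.9 − 21.1, so 78.8 cm³.
Infill deposited = 0.25 × 78.8, so 19.7 cm³.
Support = 0.30 × 99.9, so 29.97 cm³.
Total extruded: 21.1 + 19.7 + 29.97 → 70.77 cm³.
Mass = 70.77 × 1.25, so 88.4625 g.

88.5 g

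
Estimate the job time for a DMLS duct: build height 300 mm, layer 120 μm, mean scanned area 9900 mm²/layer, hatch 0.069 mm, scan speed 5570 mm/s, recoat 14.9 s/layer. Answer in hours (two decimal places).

28.24 hours

Number of layers: 300 / 0.12 → 2500 (rounded up).
Scan path per layer = 9900 / 0.069, so 143478.3 mm.
Per-layer scan time: 143478.3 / 5570 → 25.7591 s.
Time per layer: 25.7591 + 14.9 → 40.6591 s.
Build time = 2500 × 40.6591 = 101647.75 s = 28.24 hours.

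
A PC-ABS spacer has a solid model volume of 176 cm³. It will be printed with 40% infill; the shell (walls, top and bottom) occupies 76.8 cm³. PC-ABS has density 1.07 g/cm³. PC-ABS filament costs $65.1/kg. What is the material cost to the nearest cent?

$8.11

Interior volume = 176 − 76.8, so 99.2 cm³.
Infill deposited = 0.40 × 99.2, so 39.68 cm³.
Total extruded = 76.8 + 39.68 = 116.48 cm³.
Mass: 116.48 × 1.07 → 124.6336 g.
At $65.1/kg: 124.6336/1000 × 65.1 = $8.11.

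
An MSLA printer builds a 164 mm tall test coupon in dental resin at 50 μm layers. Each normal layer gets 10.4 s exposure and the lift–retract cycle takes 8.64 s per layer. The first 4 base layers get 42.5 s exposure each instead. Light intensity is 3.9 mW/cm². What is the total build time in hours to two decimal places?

Number of layers: 164 / 0.05 → 3280 (rounded up).
Bottom layers = 4 × (42.5 + 8.64) = 204.56 s.
Normal layers = 3276 × (10.4 + 8.64) = 62375.04 s.
Total = 204.56 + 62375.04 = 62579.6 s = 17.38 hours.

17.38 hours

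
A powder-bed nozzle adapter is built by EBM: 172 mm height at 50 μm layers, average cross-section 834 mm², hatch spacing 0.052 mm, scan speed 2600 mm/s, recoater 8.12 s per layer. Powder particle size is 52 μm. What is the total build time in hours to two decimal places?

Layer count = ceil(172 / 0.05) = 3440.
Scan path per layer: 834 / 0.052 → 16038.5 mm.
Per-layer scan time: 16038.5 / 2600 → 6.1687 s.
Per-layer time: 6.1687 + 8.12 → 14.2887 s.
Build time = 3440 × 14.2887 = 49153.128 s = 13.65 hours.

13.65 hours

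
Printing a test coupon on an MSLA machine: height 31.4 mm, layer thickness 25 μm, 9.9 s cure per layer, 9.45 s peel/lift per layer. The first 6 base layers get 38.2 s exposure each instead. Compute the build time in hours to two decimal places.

6.80 hours

Layers = ⌈31.4/0.025⌉ = 1256.
Bottom layers: 6 × (38.2 + 9.45) → 285.9 s.
Normal layers = 1250 × (9.9 + 9.45) = 24187.5 s.
Total = 285.9 + 24187.5 = 24473.4 s = 6.80 hours.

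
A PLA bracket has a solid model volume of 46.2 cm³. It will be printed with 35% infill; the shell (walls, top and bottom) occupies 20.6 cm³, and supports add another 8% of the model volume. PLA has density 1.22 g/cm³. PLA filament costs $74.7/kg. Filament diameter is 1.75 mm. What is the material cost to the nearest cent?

$3.03

Interior volume = 46.2 − 20.6 = 25.6 cm³.
Infill deposited: 0.35 × 25.6 → 8.96 cm³.
Support = 0.08 × 46.2 = 3.696 cm³.
Deposited volume = 20.6 + 8.96 + 3.696, so 33.256 cm³.
Mass: 33.256 × 1.22 → 40.57232 g.
Cost = 40.57232 g / 1000 × $74.7/kg = $3.03.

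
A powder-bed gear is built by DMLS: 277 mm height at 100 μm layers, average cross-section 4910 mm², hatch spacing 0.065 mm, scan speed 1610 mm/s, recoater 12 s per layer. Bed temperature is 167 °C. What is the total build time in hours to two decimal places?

45.33 hours

Number of layers: 277 / 0.1 → 2770 (rounded up).
Hatch length per layer = 4910 / 0.065 = 75538.5 mm.
Laser time per layer = 75538.5 / 1610 = 46.9183 s.
Layer cycle = 46.9183 + 12 = 58.9183 s.
Total: 2770 × 58.9183 s = 163203.691 s → 45.33 hours.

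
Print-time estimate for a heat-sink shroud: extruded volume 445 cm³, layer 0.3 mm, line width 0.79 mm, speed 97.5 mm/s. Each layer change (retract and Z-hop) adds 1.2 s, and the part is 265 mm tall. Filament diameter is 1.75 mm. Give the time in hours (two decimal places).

5.64 hours

Extrusion cross-section = 0.3 × 0.79 = 0.237 mm².
Path length: 445000 mm³ / 0.237 mm² → 1877637.1 mm.
Time extruding = 1877637.1 / 97.5, so 19257.8 s.
Number of layers: 265 / 0.3 → 884 (rounded up).
Layer-change overhead = 884 × 1.2 = 1060.8 s.
Altogether 19257.8 + 1060.8 = 20318.6 s, i.e. 5.64 hours.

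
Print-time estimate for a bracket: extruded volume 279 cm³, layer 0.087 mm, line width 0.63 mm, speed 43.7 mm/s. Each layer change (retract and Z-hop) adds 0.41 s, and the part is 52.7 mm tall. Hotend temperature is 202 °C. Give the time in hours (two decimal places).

Bead cross-section: 0.087 × 0.63 → 0.05481 mm².
Total extruded path = 279000/0.05481 = 5090312 mm.
Extrusion time = 5090312 / 43.7, so 116483.1 s.
Layer count = ceil(52.7 / 0.087) = 606.
Non-print overhead: 606 × 0.41 → 248.46 s.
Total = 116483.1 + 248.46 = 116731.56 s = 32.43 hours.

32.43 hours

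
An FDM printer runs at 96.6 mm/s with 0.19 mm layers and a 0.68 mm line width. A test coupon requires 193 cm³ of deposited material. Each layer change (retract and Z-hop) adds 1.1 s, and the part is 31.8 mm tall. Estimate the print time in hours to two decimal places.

Line area = 0.19 × 0.68, so 0.1292 mm².
Total extruded path = 193000/0.1292 = 1493808 mm.
Print-move time = 1493808 / 96.6, so 15463.9 s.
Layers = ⌈31.8/0.19⌉ = 168.
Z-hop total: 168 × 1.1 → 184.8 s.
Altogether 15463.9 + 184.8 = 15648.7 s, i.e. 4.35 hours.

4.35 hours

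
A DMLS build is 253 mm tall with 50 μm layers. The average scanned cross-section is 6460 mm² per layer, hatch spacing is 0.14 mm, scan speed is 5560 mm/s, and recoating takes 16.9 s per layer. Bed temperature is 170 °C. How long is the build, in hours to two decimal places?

35.42 hours

Number of layers: 253 / 0.05 → 5060 (rounded up).
Hatch length per layer = 6460 / 0.14, so 46142.9 mm.
Per-layer scan time = 46142.9 / 5560, so 8.2991 s.
Per-layer time = 8.2991 + 16.9 = 25.1991 s.
Build time = 5060 × 25.1991 = 127507.446 s = 35.42 hours.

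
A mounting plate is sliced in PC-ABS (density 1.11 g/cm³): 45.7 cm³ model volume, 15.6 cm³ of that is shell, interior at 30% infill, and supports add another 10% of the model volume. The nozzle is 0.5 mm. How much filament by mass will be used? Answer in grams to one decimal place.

Interior volume = 45.7 − 15.6 = 30.1 cm³.
Infill deposited = 0.30 × 30.1 = 9.03 cm³.
Support: 0.10 × 45.7 → 4.57 cm³.
Total extruded = 15.6 + 9.03 + 4.57, so 29.2 cm³.
Mass = 29.2 × 1.11 = 32.412 g.

32.4 g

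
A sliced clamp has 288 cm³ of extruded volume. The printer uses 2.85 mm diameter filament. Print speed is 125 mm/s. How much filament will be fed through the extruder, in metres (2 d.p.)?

Filament cross-section = π × (2.85/2)² = 6.3794 mm².
Length = 288 cm³ / 6.3794 mm² = 288000 / 6.3794 = 45145.31 mm = 45.15 m.

45.15 m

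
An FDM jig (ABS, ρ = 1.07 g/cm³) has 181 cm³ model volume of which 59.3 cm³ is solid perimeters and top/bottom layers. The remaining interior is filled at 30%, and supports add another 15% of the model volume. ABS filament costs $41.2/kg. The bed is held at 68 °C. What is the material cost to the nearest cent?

Infill region = 181 − 59.3 = 121.7 cm³.
Infill deposited: 0.30 × 121.7 → 36.51 cm³.
Support: 0.15 × 181 → 27.15 cm³.
Total printed volume = 59.3 + 36.51 + 27.15, so 122.96 cm³.
Mass = 122.96 × 1.07 = 131.5672 g.
At $41.2/kg: 131.5672/1000 × 41.2 = $5.42.

$5.42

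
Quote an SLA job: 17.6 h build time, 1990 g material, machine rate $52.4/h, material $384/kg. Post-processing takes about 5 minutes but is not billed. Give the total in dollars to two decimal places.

$1686.40

Time charge: 52.4 × 17.6 → $922.24.
Feedstock cost = 384 × 1990/1000 = $764.16.
Job cost: 922.24 + 764.16 = $1686.40.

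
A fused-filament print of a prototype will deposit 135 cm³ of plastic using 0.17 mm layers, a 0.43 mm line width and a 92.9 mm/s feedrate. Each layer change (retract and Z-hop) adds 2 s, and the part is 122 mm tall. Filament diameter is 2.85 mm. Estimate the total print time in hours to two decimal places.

Bead cross-section = 0.17 × 0.43 = 0.0731 mm².
Total extruded path = 135000/0.0731 = 1846785.2 mm.
Extrusion time: 1846785.2 / 92.9 → 19879.3 s.
Layer count = ceil(122 / 0.17) = 718.
Non-print overhead = 718 × 2 = 1436 s.
Total = 19879.3 + 1436 = 21315.3 s = 5.92 hours.

5.92 hours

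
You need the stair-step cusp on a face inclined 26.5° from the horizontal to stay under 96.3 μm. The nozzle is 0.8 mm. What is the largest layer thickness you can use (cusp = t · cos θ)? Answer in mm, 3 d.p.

cos(26.5°) = 0.8949; t_max = 0.0963/0.8949 = 0.108 mm.

0.108 mm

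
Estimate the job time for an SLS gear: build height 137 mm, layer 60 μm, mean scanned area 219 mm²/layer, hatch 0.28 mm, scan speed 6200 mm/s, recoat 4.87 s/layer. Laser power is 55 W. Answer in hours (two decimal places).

Layer count = ceil(137 / 0.06) = 2284.
Scan path per layer = 219 / 0.28, so 782.1 mm.
Scan time per layer = 782.1 / 6200, so 0.1261 s.
Layer cycle = 0.1261 + 4.87, so 4.9961 s.
Build time = 2284 × 4.9961 = 11411.0924 s = 3.17 hours.

3.17 hours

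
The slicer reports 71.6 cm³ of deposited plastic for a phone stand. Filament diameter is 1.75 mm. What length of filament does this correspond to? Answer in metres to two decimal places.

29.77 m

Cross-section of 1.75 mm filament: π·(1.75/2)² = 2.4053 mm².
L = 71600 mm³ / 2.4053 mm² = 29767.6 mm, i.e. 29.77 m.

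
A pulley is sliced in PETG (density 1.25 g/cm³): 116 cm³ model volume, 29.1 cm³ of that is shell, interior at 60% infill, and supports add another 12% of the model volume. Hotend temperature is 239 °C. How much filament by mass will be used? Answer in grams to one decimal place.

Interior volume: 116 − 29.1 → 86.9 cm³.
Infill volume = 0.60 × 86.9 = 52.14 cm³.
Support = 0.12 × 116 = 13.92 cm³.
Total extruded = 29.1 + 52.14 + 13.92 = 95.16 cm³.
Mass = 95.16 × 1.25, so 118.95 g.

119.0 g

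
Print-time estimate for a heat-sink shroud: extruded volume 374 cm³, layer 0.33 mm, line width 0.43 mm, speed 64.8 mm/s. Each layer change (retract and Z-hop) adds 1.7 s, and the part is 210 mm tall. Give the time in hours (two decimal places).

11.60 hours

Bead cross-section = 0.33 × 0.43, so 0.1419 mm².
Toolpath length = 374 cm³ / 0.1419 mm² = 374000 / 0.1419 = 2635658.9 mm.
Time extruding = 2635658.9 / 64.8 = 40673.7 s.
Layer count = ceil(210 / 0.33) = 637.
Z-hop total = 637 × 1.7 = 1082.9 s.
Total = 40673.7 + 1082.9 = 41756.6 s = 11.60 hours.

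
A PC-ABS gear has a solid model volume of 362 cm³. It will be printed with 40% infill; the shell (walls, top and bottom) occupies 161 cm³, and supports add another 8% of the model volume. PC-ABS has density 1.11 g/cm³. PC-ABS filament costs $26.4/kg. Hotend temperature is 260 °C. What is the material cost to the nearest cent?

Interior volume = 362 − 161, so 201 cm³.
Deposited infill = 0.40 × 201 = 80.4 cm³.
Support = 0.08 × 362, so 28.96 cm³.
Total printed volume: 161 + 80.4 + 28.96 → 270.36 cm³.
Mass = 270.36 × 1.11, so 300.0996 g.
At $26.4/kg: 300.0996/1000 × 26.4 = $7.92.

$7.92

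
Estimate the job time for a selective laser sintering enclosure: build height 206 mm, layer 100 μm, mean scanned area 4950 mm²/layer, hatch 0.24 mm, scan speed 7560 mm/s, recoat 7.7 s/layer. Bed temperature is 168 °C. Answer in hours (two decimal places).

Layers = ⌈206/0.1⌉ = 2060.
Per-layer scan distance = 4950 / 0.24 = 20625 mm.
Per-layer scan time = 20625 / 7560, so 2.7282 s.
Per-layer time: 2.7282 + 7.7 → 10.4282 s.
Total: 2060 × 10.4282 s = 21482.092 s → 5.97 hours.

5.97 hours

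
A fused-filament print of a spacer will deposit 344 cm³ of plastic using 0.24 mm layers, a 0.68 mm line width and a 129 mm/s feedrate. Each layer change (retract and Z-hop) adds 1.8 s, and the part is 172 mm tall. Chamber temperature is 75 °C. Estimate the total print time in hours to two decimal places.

4.90 hours

Line area = 0.24 × 0.68, so 0.1632 mm².
Path length: 344000 mm³ / 0.1632 mm² → 2107843.1 mm.
Time extruding = 2107843.1 / 129 = 16339.9 s.
Layers = ⌈172/0.24⌉ = 717.
Non-print overhead = 717 × 1.8 = 1290.6 s.
Total = 16339.9 + 1290.6 = 17630.5 s = 4.90 hours.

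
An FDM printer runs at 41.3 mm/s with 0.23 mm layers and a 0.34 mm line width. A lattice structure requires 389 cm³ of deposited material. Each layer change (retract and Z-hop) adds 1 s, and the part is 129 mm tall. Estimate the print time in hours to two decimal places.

33.61 hours

Extrusion cross-section = 0.23 × 0.34, so 0.0782 mm².
Path length: 389000 mm³ / 0.0782 mm² → 4974424.6 mm.
Print-move time = 4974424.6 / 41.3 = 120446.1 s.
Layers = ⌈129/0.23⌉ = 561.
Non-print overhead = 561 × 1 = 561 s.
Altogether 120446.1 + 561 = 121007.1 s, i.e. 33.61 hours.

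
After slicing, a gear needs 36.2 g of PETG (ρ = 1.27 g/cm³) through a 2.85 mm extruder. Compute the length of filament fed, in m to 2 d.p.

Volume = 36.2 g / 1.27 g·cm⁻³ = 28.5039 cm³ = 28503.9 mm³.
A = π r² = π × 1.425² = 6.3794 mm².
Length = 28503.9 / 6.3794 = 4468.12 mm = 4.47 m.

4.47 m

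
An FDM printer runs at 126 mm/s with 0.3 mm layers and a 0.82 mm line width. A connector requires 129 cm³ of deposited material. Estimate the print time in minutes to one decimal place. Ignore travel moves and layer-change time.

Extrusion cross-section = 0.3 × 0.82 = 0.246 mm².
Toolpath length = 129 cm³ / 0.246 mm² = 129000 / 0.246 = 524390.2 mm.
Extrusion time: 524390.2 / 126 → 4161.8 s.
4161.8 s = 69.4 minutes.

69.4 minutes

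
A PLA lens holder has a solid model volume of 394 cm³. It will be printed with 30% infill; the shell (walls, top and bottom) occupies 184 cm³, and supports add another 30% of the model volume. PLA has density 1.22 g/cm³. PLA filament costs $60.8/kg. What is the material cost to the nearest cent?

Infill region = 394 − 184 = 210 cm³.
Deposited infill = 0.30 × 210 = 63 cm³.
Support = 0.30 × 394 = 118.2 cm³.
Total extruded = 184 + 63 + 118.2 = 365.2 cm³.
Mass = 365.2 × 1.22 = 445.544 g.
Cost = 445.544 g / 1000 × $60.8/kg = $27.09.

$27.09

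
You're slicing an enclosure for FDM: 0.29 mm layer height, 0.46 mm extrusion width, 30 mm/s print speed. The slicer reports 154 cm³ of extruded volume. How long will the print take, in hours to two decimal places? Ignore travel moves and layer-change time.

Line area: 0.29 × 0.46 → 0.1334 mm².
Total extruded path = 154000/0.1334 = 1154422.8 mm.
Print-move time = 1154422.8 / 30 = 38480.8 s.
That's 38480.8 s → 10.69 hours.

10.69 hours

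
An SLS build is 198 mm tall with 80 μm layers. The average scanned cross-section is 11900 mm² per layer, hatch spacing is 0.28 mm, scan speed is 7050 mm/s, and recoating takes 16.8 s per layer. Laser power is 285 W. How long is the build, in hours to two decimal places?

Layers = ⌈198/0.08⌉ = 2475.
Per-layer scan distance = 11900 / 0.28, so 42500 mm.
Scan time per layer: 42500 / 7050 → 6.0284 s.
Time per layer = 6.0284 + 16.8, so 22.8284 s.
Total: 2475 × 22.8284 s = 56500.29 s → 15.69 hours.

15.69 hours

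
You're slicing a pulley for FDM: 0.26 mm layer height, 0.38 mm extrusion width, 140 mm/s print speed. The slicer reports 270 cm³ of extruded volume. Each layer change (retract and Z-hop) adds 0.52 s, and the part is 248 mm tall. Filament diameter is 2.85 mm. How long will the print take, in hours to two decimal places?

5.56 hours

Bead cross-section = 0.26 × 0.38 = 0.0988 mm².
Toolpath length = 270 cm³ / 0.0988 mm² = 270000 / 0.0988 = 2732793.5 mm.
Extrusion time = 2732793.5 / 140 = 19520 s.
Layer count = ceil(248 / 0.26) = 954.
Z-hop total: 954 × 0.52 → 496.08 s.
Altogether 19520 + 496.08 = 20016.08 s, i.e. 5.56 hours.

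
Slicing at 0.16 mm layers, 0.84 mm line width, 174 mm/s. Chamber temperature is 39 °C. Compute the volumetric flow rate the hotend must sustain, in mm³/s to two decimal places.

Extrusion cross-section = 0.16 × 0.84 = 0.1344 mm².
Volumetric flow = 174 × 0.1344 = 23.39 mm³/s.

23.39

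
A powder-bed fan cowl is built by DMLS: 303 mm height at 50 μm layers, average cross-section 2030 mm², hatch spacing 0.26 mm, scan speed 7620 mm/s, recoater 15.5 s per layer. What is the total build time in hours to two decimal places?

27.82 hours

Layer count = ceil(303 / 0.05) = 6060.
Per-layer scan distance = 2030 / 0.26 = 7807.7 mm.
Laser time per layer: 7807.7 / 7620 → 1.0246 s.
Time per layer: 1.0246 + 15.5 → 16.5246 s.
Build time = 6060 × 16.5246 = 100139.076 s = 27.82 hours.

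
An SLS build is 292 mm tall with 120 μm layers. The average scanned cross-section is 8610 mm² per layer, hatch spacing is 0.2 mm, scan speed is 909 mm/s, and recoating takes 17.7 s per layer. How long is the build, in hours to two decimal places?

Layers = ⌈292/0.12⌉ = 2434.
Scan path per layer = 8610 / 0.2 = 43050 mm.
Laser time per layer = 43050 / 909 = 47.3597 s.
Layer cycle = 47.3597 + 17.7, so 65.0597 s.
Total: 2434 × 65.0597 s = 158355.3098 s → 43.99 hours.

43.99 hours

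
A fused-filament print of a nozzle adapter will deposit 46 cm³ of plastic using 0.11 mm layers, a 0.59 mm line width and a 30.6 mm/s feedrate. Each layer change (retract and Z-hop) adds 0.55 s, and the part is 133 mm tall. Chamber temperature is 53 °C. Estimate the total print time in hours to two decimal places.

Bead cross-section = 0.11 × 0.59, so 0.0649 mm².
Toolpath length = 46 cm³ / 0.0649 mm² = 46000 / 0.0649 = 708782.7 mm.
Print-move time: 708782.7 / 30.6 → 23162.8 s.
Layer count = ceil(133 / 0.11) = 1210.
Layer-change overhead = 1210 × 0.55 = 665.5 s.
Total = 23162.8 + 665.5 = 23828.3 s = 6.62 hours.

6.62 hours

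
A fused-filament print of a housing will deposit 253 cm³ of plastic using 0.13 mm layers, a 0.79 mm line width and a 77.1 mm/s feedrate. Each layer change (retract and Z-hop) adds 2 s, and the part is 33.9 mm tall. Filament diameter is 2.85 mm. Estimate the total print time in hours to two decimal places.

9.02 hours

Extrusion cross-section = 0.13 × 0.79, so 0.1027 mm².
Total extruded path = 253000/0.1027 = 2463485.9 mm.
Time extruding = 2463485.9 / 77.1 = 31951.8 s.
Layers = ⌈33.9/0.13⌉ = 261.
Layer-change overhead: 261 × 2 → 522 s.
Altogether 31951.8 + 522 = 32473.8 s, i.e. 9.02 hours.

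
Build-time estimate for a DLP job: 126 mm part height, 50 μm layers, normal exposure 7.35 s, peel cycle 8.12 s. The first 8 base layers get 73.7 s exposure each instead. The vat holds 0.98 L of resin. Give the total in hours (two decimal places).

10.98 hours

Layers = ⌈126/0.05⌉ = 2520.
Base layers = 8 × (73.7 + 8.12), so 654.56 s.
Remaining layers = 2512 × (7.35 + 8.12) = 38860.64 s.
Total = 654.56 + 38860.64 = 39515.2 s = 10.98 hours.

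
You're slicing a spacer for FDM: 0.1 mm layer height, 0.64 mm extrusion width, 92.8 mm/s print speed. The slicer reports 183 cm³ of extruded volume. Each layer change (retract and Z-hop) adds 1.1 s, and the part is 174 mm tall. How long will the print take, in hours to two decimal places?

Bead cross-section = 0.1 × 0.64 = 0.064 mm².
Toolpath length = 183 cm³ / 0.064 mm² = 183000 / 0.064 = 2859375 mm.
Extrusion time: 2859375 / 92.8 → 30812.2 s.
Layer count = ceil(174 / 0.1) = 1740.
Layer-change overhead = 1740 × 1.1, so 1914 s.
Total = 30812.2 + 1914 = 32726.2 s = 9.09 hours.

9.09 hours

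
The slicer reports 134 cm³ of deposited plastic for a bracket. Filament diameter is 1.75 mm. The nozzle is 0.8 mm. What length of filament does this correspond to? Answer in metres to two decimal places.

55.71 m

A = π r² = π × 0.875² = 2.4053 mm².
Length = 134 cm³ / 2.4053 mm² = 134000 / 2.4053 = 55710.31 mm = 55.71 m.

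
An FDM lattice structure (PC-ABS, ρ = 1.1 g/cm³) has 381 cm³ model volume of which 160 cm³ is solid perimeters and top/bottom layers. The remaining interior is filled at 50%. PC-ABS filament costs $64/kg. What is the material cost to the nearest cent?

Infill region: 381 − 160 → 221 cm³.
Infill deposited = 0.50 × 221 = 110.5 cm³.
Total printed volume = 160 + 110.5 = 270.5 cm³.
Mass = 270.5 × 1.1, so 297.55 g.
Cost = 297.55 g / 1000 × $64/kg = $19.04.

$19.04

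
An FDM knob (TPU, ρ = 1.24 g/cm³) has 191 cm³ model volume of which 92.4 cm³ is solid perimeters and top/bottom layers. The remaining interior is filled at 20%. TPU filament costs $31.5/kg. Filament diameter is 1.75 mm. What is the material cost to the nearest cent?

Infill region = 191 − 92.4, so 98.6 cm³.
Infill volume = 0.20 × 98.6 = 19.72 cm³.
Deposited volume = 92.4 + 19.72 = 112.12 cm³.
Mass = 112.12 × 1.24 = 139.0288 g.
At $31.5/kg: 139.0288/1000 × 31.5 = $4.38.

$4.38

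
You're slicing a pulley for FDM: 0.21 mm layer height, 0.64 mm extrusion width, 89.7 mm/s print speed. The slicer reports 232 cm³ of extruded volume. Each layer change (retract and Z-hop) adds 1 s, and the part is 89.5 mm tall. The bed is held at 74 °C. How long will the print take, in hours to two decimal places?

Bead cross-section = 0.21 × 0.64, so 0.1344 mm².
Toolpath length = 232 cm³ / 0.1344 mm² = 232000 / 0.1344 = 1726190.5 mm.
Extrusion time = 1726190.5 / 89.7, so 19244 s.
Layers = ⌈89.5/0.21⌉ = 427.
Layer-change overhead: 427 × 1 → 427 s.
Total = 19244 + 427 = 19671 s = 5.46 hours.

5.46 hours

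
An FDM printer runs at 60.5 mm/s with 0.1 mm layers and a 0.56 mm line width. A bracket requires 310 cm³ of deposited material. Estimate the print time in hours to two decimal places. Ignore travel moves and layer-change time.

Bead cross-section = 0.1 × 0.56, so 0.056 mm².
Path length: 310000 mm³ / 0.056 mm² → 5535714.3 mm.
Extrusion time = 5535714.3 / 60.5 = 91499.4 s.
Converting: 91499.4 s = 25.42 hours.

25.42 hours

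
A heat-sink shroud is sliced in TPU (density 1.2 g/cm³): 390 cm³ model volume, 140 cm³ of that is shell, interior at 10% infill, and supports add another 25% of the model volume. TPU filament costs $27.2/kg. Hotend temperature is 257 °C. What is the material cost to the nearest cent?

$8.57

Infill region: 390 − 140 → 250 cm³.
Deposited infill: 0.10 × 250 → 25 cm³.
Support = 0.25 × 390, so 97.5 cm³.
Deposited volume = 140 + 25 + 97.5 = 262.5 cm³.
Mass = 262.5 × 1.2, so 315 g.
At $27.2/kg: 315/1000 × 27.2 = $8.57.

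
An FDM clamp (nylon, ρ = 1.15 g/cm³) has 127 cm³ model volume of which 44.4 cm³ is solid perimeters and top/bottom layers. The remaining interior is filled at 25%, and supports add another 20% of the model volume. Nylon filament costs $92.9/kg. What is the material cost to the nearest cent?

$9.66

Infill region: 127 − 44.4 → 82.6 cm³.
Deposited infill = 0.25 × 82.6 = 20.65 cm³.
Support = 0.20 × 127, so 25.4 cm³.
Total printed volume: 44.4 + 20.65 + 25.4 → 90.45 cm³.
Mass = 90.45 × 1.15 = 104.0175 g.
Cost = 104.0175 g / 1000 × $92.9/kg = $9.66.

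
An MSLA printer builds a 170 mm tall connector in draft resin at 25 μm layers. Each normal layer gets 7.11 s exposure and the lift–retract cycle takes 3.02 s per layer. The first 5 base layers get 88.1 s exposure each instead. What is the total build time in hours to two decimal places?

19.25 hours

Number of layers: 170 / 0.025 → 6800 (rounded up).
Bottom layers = 5 × (88.1 + 3.02) = 455.6 s.
Regular layers: 6795 × (7.11 + 3.02) → 68833.35 s.
Sum: 455.6 + 68833.35 = 69288.95 s → 19.25 hours.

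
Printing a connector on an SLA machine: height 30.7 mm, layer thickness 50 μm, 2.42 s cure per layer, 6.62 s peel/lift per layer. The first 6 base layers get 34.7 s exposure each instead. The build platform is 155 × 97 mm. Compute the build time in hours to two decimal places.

Layers = ⌈30.7/0.05⌉ = 614.
Base layers = 6 × (34.7 + 6.62), so 247.92 s.
Normal layers = 608 × (2.42 + 6.62), so 5496.32 s.
Total = 247.92 + 5496.32 = 5744.24 s = 1.60 hours.

1.60 hours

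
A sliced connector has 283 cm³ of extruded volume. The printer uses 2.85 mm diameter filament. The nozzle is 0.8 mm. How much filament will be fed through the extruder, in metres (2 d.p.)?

44.36 m

Cross-section of 2.85 mm filament: π·(2.85/2)² = 6.3794 mm².
L = 283000 mm³ / 6.3794 mm² = 44361.54 mm, i.e. 44.36 m.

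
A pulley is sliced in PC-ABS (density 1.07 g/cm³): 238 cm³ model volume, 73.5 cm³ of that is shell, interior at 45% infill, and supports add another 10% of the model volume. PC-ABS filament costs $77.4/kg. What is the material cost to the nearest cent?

Interior volume = 238 − 73.5, so 164.5 cm³.
Infill deposited = 0.45 × 164.5, so 74.025 cm³.
Support = 0.10 × 238, so 23.8 cm³.
Total printed volume = 73.5 + 74.025 + 23.8 = 171.325 cm³.
Mass: 171.325 × 1.07 → 183.31775 g.
At $77.4/kg: 183.31775/1000 × 77.4 = $14.19.

$14.19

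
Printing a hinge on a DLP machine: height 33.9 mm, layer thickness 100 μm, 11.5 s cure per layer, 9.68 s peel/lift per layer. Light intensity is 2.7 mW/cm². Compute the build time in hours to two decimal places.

Layers = ⌈33.9/0.1⌉ = 339.
Cycle time = 11.5 + 9.68, so 21.18 s.
Build time: 339 × 21.18 s = 7180.02 s, i.e. 1.99 hours.

1.99 hours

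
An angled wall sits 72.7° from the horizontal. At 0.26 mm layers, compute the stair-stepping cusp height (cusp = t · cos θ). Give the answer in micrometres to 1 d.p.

77.3 μm

cos(72.7°) = 0.2974, so cusp = 0.26 × 0.2974 = 0.077324 mm → 77.3 μm.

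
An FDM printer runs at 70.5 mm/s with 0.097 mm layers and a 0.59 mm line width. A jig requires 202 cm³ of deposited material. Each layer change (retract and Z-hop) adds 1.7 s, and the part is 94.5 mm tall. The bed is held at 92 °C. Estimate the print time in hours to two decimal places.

14.37 hours

Extrusion cross-section: 0.097 × 0.59 → 0.05723 mm².
Toolpath length = 202 cm³ / 0.05723 mm² = 202000 / 0.05723 = 3529617.3 mm.
Time extruding = 3529617.3 / 70.5, so 50065.5 s.
Layers = ⌈94.5/0.097⌉ = 975.
Non-print overhead: 975 × 1.7 → 1657.5 s.
Altogether 50065.5 + 1657.5 = 51723 s, i.e. 14.37 hours.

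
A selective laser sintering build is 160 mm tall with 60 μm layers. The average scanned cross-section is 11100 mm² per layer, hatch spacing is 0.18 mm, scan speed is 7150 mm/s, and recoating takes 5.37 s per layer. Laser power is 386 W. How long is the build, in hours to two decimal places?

10.37 hours

Layer count = ceil(160 / 0.06) = 2667.
Hatch length per layer = 11100 / 0.18, so 61666.7 mm.
Scan time per layer = 61666.7 / 7150 = 8.6247 s.
Per-layer time: 8.6247 + 5.37 → 13.9947 s.
Total: 2667 × 13.9947 s = 37323.8649 s → 10.37 hours.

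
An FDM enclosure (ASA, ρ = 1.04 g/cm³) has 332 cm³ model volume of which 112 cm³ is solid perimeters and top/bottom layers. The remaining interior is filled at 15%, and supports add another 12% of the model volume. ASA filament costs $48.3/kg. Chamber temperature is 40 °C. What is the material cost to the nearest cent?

Infill region = 332 − 112, so 220 cm³.
Infill volume: 0.15 × 220 → 33 cm³.
Support = 0.12 × 332, so 39.84 cm³.
Total extruded = 112 + 33 + 39.84 = 184.84 cm³.
Mass = 184.84 × 1.04 = 192.2336 g.
Cost = 192.2336 g / 1000 × $48.3/kg = $9.28.

$9.28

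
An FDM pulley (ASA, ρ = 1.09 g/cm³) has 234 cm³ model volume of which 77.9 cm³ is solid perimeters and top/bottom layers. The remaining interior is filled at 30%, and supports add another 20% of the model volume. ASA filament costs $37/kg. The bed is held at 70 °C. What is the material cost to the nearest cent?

$6.92

Infill region = 234 − 77.9, so 156.1 cm³.
Infill deposited = 0.30 × 156.1 = 46.83 cm³.
Support = 0.20 × 234, so 46.8 cm³.
Total printed volume: 77.9 + 46.83 + 46.8 → 171.53 cm³.
Mass: 171.53 × 1.09 → 186.9677 g.
At $37/kg: 186.9677/1000 × 37 = $6.92.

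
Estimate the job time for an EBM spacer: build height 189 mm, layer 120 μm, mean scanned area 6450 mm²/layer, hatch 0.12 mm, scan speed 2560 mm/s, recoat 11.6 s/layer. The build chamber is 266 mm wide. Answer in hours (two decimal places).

Layers = ⌈189/0.12⌉ = 1575.
Hatch length per layer: 6450 / 0.12 → 53750 mm.
Per-layer scan time: 53750 / 2560 → 20.9961 s.
Time per layer = 20.9961 + 11.6 = 32.5961 s.
Total: 1575 × 32.5961 s = 51338.8575 s → 14.26 hours.

14.26 hours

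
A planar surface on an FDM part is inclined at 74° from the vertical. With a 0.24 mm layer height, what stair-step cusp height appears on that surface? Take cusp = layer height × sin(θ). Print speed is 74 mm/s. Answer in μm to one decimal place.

Cusp = layer height × sin(74°) = 0.24 × 0.9613 = 0.230712 mm = 230.7 μm.

230.7 μm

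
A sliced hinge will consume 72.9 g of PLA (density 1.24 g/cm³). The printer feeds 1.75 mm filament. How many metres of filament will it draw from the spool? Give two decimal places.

24.44 m

Volume = 72.9 g / 1.24 g·cm⁻³ = 58.7903 cm³ = 58790.3 mm³.
A = π r² = π × 0.875² = 2.4053 mm².
L = V/A = 58790.3/2.4053 = 24441.98 mm → 24.44 m.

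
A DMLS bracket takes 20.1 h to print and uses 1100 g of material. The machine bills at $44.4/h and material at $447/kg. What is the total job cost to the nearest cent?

Machine cost: 44.4 × 20.1 → $892.44.
Material cost = 447 × 1100/1000, so $491.70.
Total = 892.44 + 491.70 = $1384.14.

$1384.14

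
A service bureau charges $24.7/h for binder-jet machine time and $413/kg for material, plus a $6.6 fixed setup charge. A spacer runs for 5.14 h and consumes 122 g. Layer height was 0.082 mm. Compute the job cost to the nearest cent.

Time charge = 24.7 × 5.14 = $126.958.
Feedstock cost = 413 × 122/1000, so $50.386.
Total = 126.958 + 50.386 + 6.6 = 183.944 ≈ $183.94.

$183.94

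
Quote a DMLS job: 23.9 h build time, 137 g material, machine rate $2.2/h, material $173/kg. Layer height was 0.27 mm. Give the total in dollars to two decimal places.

Time charge = 2.2 × 23.9 = $52.58.
Material cost = 173 × 137/1000, so $23.701.
Total = 52.58 + 23.701 = 76.281 ≈ $76.28.

$76.28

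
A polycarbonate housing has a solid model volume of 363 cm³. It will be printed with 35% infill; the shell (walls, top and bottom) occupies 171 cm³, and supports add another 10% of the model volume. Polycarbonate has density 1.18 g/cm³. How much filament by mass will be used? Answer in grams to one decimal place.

Volume inside the shell = 363 − 171, so 192 cm³.
Infill deposited = 0.35 × 192, so 67.2 cm³.
Support: 0.10 × 363 → 36.3 cm³.
Deposited volume = 171 + 67.2 + 36.3, so 274.5 cm³.
Mass = 274.5 × 1.18 = 323.91 g.

323.9 g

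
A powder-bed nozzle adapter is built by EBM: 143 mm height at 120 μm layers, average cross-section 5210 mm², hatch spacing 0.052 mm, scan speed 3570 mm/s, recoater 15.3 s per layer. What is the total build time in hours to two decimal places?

14.36 hours

Layers = ⌈143/0.12⌉ = 1192.
Scan path per layer = 5210 / 0.052 = 100192.3 mm.
Per-layer scan time = 100192.3 / 3570, so 28.0651 s.
Time per layer = 28.0651 + 15.3 = 43.3651 s.
1192 layers × 43.3651 s/layer = 51691.1992 s, i.e. 14.36 hours.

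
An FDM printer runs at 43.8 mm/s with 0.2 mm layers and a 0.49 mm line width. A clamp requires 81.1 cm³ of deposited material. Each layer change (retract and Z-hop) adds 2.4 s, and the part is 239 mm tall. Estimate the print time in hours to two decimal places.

Line area = 0.2 × 0.49, so 0.098 mm².
Toolpath length = 81.1 cm³ / 0.098 mm² = 81100 / 0.098 = 827551 mm.
Print-move time = 827551 / 43.8 = 18893.9 s.
Layer count = ceil(239 / 0.2) = 1195.
Layer-change overhead: 1195 × 2.4 → 2868 s.
Total = 18893.9 + 2868 = 21761.9 s = 6.04 hours.

6.04 hours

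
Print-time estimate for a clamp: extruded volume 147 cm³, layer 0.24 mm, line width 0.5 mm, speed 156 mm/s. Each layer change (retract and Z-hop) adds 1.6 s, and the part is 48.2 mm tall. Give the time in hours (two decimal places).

Extrusion cross-section = 0.24 × 0.5, so 0.12 mm².
Path length: 147000 mm³ / 0.12 mm² → 1225000 mm.
Time extruding: 1225000 / 156 → 7852.6 s.
Layers = ⌈48.2/0.24⌉ = 201.
Z-hop total: 201 × 1.6 → 321.6 s.
Total = 7852.6 + 321.6 = 8174.2 s = 2.27 hours.

2.27 hours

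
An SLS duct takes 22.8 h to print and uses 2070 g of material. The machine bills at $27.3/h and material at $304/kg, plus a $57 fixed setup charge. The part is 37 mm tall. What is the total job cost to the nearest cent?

Machine cost = 27.3 × 22.8 = $622.44.
Material charge = 304 × 2070/1000 = $629.28.
Adding setup: 622.44 + 629.28 + 57 → $1308.72.

$1308.72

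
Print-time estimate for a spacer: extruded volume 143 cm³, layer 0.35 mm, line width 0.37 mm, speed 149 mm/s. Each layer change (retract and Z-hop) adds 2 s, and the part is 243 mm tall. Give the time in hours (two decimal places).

Bead cross-section = 0.35 × 0.37 = 0.1295 mm².
Path length: 143000 mm³ / 0.1295 mm² → 1104247.1 mm.
Extrusion time = 1104247.1 / 149 = 7411.1 s.
Layer count = ceil(243 / 0.35) = 695.
Non-print overhead = 695 × 2 = 1390 s.
Total = 7411.1 + 1390 = 8801.1 s = 2.44 hours.

2.44 hours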